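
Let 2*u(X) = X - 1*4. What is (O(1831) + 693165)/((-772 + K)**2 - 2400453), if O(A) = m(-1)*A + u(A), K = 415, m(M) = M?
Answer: -1384495/4546008 ≈ -0.30455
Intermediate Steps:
u(X) = -2 + X/2 (u(X) = (X - 1*4)/2 = (X - 4)/2 = (-4 + X)/2 = -2 + X/2)
O(A) = -2 - A/2 (O(A) = -A + (-2 + A/2) = -2 - A/2)
(O(1831) + 693165)/((-772 + K)**2 - 2400453) = ((-2 - 1/2*1831) + 693165)/((-772 + 415)**2 - 2400453) = ((-2 - 1831/2) + 693165)/((-357)**2 - 2400453) = (-1835/2 + 693165)/(127449 - 2400453) = (1384495/2)/(-2273004) = (1384495/2)*(-1/2273004) = -1384495/4546008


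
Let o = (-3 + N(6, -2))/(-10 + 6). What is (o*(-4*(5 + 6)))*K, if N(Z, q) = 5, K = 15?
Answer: 330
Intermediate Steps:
o = -1/2 (o = (-3 + 5)/(-10 + 6) = 2/(-4) = 2*(-1/4) = -1/2 ≈ -0.50000)
(o*(-4*(5 + 6)))*K = -(-2)*(5 + 6)*15 = -(-2)*11*15 = -1/2*(-44)*15 = 22*15 = 330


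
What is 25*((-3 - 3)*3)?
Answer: -450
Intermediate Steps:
25*((-3 - 3)*3) = 25*(-6*3) = 25*(-18) = -450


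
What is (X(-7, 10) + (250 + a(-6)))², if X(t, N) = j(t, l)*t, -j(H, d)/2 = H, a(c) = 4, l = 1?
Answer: 24336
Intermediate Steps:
j(H, d) = -2*H
X(t, N) = -2*t² (X(t, N) = (-2*t)*t = -2*t²)
(X(-7, 10) + (250 + a(-6)))² = (-2*(-7)² + (250 + 4))² = (-2*49 + 254)² = (-98 + 254)² = 156² = 24336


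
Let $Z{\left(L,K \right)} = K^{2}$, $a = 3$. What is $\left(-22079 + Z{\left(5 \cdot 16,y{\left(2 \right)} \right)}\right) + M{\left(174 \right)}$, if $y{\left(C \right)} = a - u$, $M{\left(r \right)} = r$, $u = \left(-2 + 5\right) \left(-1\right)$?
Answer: $-21869$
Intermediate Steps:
$u = -3$ ($u = 3 \left(-1\right) = -3$)
$y{\left(C \right)} = 6$ ($y{\left(C \right)} = 3 - -3 = 3 + 3 = 6$)
$\left(-22079 + Z{\left(5 \cdot 16,y{\left(2 \right)} \right)}\right) + M{\left(174 \right)} = \left(-22079 + 6^{2}\right) + 174 = \left(-22079 + 36\right) + 174 = -22043 + 174 = -21869$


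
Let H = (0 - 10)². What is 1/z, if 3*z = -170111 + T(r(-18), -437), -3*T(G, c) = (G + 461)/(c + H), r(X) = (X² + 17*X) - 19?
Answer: -3033/171981761 ≈ -1.7636e-5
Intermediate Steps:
r(X) = -19 + X² + 17*X
H = 100 (H = (-10)² = 100)
T(G, c) = -(461 + G)/(3*(100 + c)) (T(G, c) = -(G + 461)/(3*(c + 100)) = -(461 + G)/(3*(100 + c)))
z = -171981761/3033 (z = (-170111 + (-461 - (-19 + (-18)² + 17*(-18)))/(3*(100 - 437)))/3 = (-170111 + (⅓)*(-461 - (-19 + 324 - 306))/(-337))/3 = (-170111 + (⅓)*(-1/337)*(-461 - 1*(-1)))/3 = (-170111 + (⅓)*(-1/337)*(-461 + 1))/3 = (-170111 + (⅓)*(-1/337)*(-460))/3 = (-170111 + 460/1011)/3 = (⅓)*(-171981761/1011) = -171981761/3033 ≈ -56704.)
1/z = 1/(-171981761/3033) = -3033/171981761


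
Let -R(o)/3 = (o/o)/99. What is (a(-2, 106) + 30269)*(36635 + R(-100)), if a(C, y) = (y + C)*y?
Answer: 49921337522/33 ≈ 1.5128e+9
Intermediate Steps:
a(C, y) = y*(C + y) (a(C, y) = (C + y)*y = y*(C + y))
R(o) = -1/33 (R(o) = -3*o/o/99 = -3/99 = -3*1/99 = -1/33)
(a(-2, 106) + 30269)*(36635 + R(-100)) = (106*(-2 + 106) + 30269)*(36635 - 1/33) = (106*104 + 30269)*(1208954/33) = (11024 + 30269)*(1208954/33) = 41293*(1208954/33) = 49921337522/33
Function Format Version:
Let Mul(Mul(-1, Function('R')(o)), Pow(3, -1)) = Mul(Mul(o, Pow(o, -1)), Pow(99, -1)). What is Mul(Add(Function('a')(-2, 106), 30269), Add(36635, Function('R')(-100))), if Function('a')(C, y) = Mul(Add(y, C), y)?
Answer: Rational(49921337522, 33) ≈ 1.5128e+9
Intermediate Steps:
Function('a')(C, y) = Mul(y, Add(C, y)) (Function('a')(C, y) = Mul(Add(C, y), y) = Mul(y, Add(C, y)))
Function('R')(o) = Rational(-1, 33) (Function('R')(o) = Mul(-3, Mul(Mul(o, Pow(o, -1)), Pow(99, -1))) = Mul(-3, Mul(1, Rational(1, 99))) = Mul(-3, Rational(1, 99)) = Rational(-1, 33))
Mul(Add(Function('a')(-2, 106), 30269), Add(36635, Function('R')(-100))) = Mul(Add(Mul(106, Add(-2, 106)), 30269), Add(36635, Rational(-1, 33))) = Mul(Add(Mul(106, 104), 30269), Rational(1208954, 33)) = Mul(Add(11024, 30269), Rational(1208954, 33)) = Mul(41293, Rational(1208954, 33)) = Rational(49921337522, 33)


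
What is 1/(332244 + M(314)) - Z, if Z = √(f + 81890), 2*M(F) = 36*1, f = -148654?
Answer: 1/332262 - 2*I*√16691 ≈ 3.0097e-6 - 258.39*I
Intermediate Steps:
M(F) = 18 (M(F) = (36*1)/2 = (½)*36 = 18)
Z = 2*I*√16691 (Z = √(-148654 + 81890) = √(-66764) = 2*I*√16691 ≈ 258.39*I)
1/(332244 + M(314)) - Z = 1/(332244 + 18) - 2*I*√16691 = 1/332262 - 2*I*√16691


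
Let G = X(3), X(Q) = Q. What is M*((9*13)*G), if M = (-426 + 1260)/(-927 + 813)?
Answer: -48789/19 ≈ -2567.8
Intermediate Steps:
G = 3
M = -139/19 (M = 834/(-114) = 834*(-1/114) = -139/19 ≈ -7.3158)
M*((9*13)*G) = -139*9*13*3/19 = -16263*3/19 = -139/19*351 = -48789/19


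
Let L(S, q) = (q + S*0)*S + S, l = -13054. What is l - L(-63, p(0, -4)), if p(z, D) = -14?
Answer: -13873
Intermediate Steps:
L(S, q) = S + S*q (L(S, q) = (q + 0)*S + S = q*S + S = S*q + S = S + S*q)
l - L(-63, p(0, -4)) = -13054 - (-63)*(1 - 14) = -13054 - (-63)*(-13) = -13054 - 1*819 = -13054 - 819 = -13873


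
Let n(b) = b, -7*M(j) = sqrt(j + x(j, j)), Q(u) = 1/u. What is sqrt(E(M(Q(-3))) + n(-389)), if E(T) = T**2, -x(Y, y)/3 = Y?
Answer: I*sqrt(171543)/21 ≈ 19.723*I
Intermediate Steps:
x(Y, y) = -3*Y
M(j) = -sqrt(2)*sqrt(-j)/7 (M(j) = -sqrt(j - 3*j)/7 = -sqrt(2)*sqrt(-j)/7)
sqrt(E(M(Q(-3))) + n(-389)) = sqrt((-sqrt(2)*sqrt(-1/(-3))/7)**2 - 389) = sqrt((-sqrt(2)*sqrt(-1*(-1/3))/7)**2 - 389) = sqrt((-sqrt(2)*sqrt(1/3)/7)**2 - 389) = sqrt((-sqrt(2)*sqrt(3)/3/7)**2 - 389) = sqrt((-sqrt(6)/21)**2 - 389) = sqrt(2/147 - 389) = sqrt(-57181/147) = I*sqrt(171543)/21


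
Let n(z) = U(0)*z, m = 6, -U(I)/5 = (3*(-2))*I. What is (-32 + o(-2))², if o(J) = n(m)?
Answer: 1024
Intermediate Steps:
U(I) = 30*I (U(I) = -5*3*(-2)*I = -(-30)*I = 30*I)
n(z) = 0 (n(z) = (30*0)*z = 0*z = 0)
o(J) = 0
(-32 + o(-2))² = (-32 + 0)² = (-32)² = 1024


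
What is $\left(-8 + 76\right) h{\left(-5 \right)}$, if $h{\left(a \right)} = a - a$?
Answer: $0$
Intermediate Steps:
$h{\left(a \right)} = 0$
$\left(-8 + 76\right) h{\left(-5 \right)} = \left(-8 + 76\right) 0 = 68 \cdot 0 = 0$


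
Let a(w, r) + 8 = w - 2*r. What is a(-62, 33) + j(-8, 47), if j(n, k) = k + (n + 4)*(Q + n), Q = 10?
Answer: -97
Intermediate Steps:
a(w, r) = -8 + w - 2*r (a(w, r) = -8 + (w - 2*r) = -8 + w - 2*r)
j(n, k) = k + (4 + n)*(10 + n) (j(n, k) = k + (n + 4)*(10 + n) = k + (4 + n)*(10 + n))
a(-62, 33) + j(-8, 47) = (-8 - 62 - 2*33) + (40 + 47 + (-8)² + 14*(-8)) = (-8 - 62 - 66) + (40 + 47 + 64 - 112) = -136 + 39 = -97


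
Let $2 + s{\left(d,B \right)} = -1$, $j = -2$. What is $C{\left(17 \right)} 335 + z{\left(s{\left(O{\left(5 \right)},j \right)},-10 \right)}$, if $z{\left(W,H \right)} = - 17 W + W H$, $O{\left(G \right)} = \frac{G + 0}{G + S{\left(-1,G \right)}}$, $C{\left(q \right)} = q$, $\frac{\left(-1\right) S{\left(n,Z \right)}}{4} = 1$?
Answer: $5776$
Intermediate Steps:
$S{\left(n,Z \right)} = -4$ ($S{\left(n,Z \right)} = \left(-4\right) 1 = -4$)
$O{\left(G \right)} = \frac{G}{-4 + G}$ ($O{\left(G \right)} = \frac{G + 0}{G - 4} = \frac{G}{-4 + G}$)
$s{\left(d,B \right)} = -3$ ($s{\left(d,B \right)} = -2 - 1 = -3$)
$z{\left(W,H \right)} = - 17 W + H W$
$C{\left(17 \right)} 335 + z{\left(s{\left(O{\left(5 \right)},j \right)},-10 \right)} = 17 \cdot 335 - 3 \left(-17 - 10\right) = 5695 - -81 = 5695 + 81 = 5776$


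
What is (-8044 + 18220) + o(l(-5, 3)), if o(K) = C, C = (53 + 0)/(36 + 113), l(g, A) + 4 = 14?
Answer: 1516277/149 ≈ 10176.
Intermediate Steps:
l(g, A) = 10 (l(g, A) = -4 + 14 = 10)
C = 53/149 ≈ 0.35570
o(K) = 53/149
(-8044 + 18220) + o(l(-5, 3)) = (-8044 + 18220) + 53/149 = 10176 + 53/149 = 1516277/149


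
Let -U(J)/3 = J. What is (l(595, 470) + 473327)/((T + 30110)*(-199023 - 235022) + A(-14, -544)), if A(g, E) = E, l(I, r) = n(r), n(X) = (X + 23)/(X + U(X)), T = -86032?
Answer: 444926887/22816304109240 ≈ 1.9500e-5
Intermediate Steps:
U(J) = -3*J
n(X) = -(23 + X)/(2*X) (n(X) = (X + 23)/(X - 3*X) = (23 + X)/((-2*X)) = (23 + X)*(-1/(2*X)) = -(23 + X)/(2*X))
l(I, r) = (-23 - r)/(2*r)
(l(595, 470) + 473327)/((T + 30110)*(-199023 - 235022) + A(-14, -544)) = ((½)*(-23 - 1*470)/470 + 473327)/((-86032 + 30110)*(-199023 - 235022) - 544) = ((½)*(1/470)*(-23 - 470) + 473327)/(-55922*(-434045) - 544) = ((½)*(1/470)*(-493) + 473327)/(24272664490 - 544) = (-493/940 + 473327)/24272663946 = (444926887/940)*(1/24272663946) = 444926887/22816304109240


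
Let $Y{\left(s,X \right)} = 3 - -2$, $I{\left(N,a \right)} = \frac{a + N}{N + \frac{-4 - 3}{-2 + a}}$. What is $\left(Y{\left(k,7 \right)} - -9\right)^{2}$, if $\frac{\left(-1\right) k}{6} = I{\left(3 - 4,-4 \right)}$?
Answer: $196$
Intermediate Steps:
$I{\left(N,a \right)} = \frac{N + a}{N - \frac{7}{-2 + a}}$
$k = 180$ ($k = - 6 \frac{- \left(-4\right)^{2} + 2 \left(3 - 4\right) + 2 \left(-4\right) - \left(3 - 4\right) \left(-4\right)}{7 + 2 \left(3 - 4\right) - \left(3 - 4\right) \left(-4\right)} = - 6 \frac{\left(-1\right) 16 + 2 \left(-1\right) - 8 - \left(-1\right) \left(-4\right)}{7 + 2 \left(-1\right) - \left(-1\right) \left(-4\right)} = - 6 \frac{-16 - 2 - 8 - 4}{7 - 2 - 4} = - 6 \cdot 1^{-1} \left(-30\right) = - 6 \cdot 1 \left(-30\right) = \left(-6\right) \left(-30\right) = 180$)
$Y{\left(s,X \right)} = 5$ ($Y{\left(s,X \right)} = 3 + 2 = 5$)
$\left(Y{\left(k,7 \right)} - -9\right)^{2} = \left(5 - -9\right)^{2} = \left(5 + 9\right)^{2} = 14^{2} = 196$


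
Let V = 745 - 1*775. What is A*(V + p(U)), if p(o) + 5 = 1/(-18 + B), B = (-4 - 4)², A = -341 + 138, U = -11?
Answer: 326627/46 ≈ 7100.6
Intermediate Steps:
A = -203
B = 64 (B = (-8)² = 64)
V = -30 (V = 745 - 775 = -30)
p(o) = -229/46 (p(o) = -5 + 1/(-18 + 64) = -5 + 1/46 = -229/46)
A*(V + p(U)) = -203*(-30 - 229/46) = -203*(-1609/46) = 326627/46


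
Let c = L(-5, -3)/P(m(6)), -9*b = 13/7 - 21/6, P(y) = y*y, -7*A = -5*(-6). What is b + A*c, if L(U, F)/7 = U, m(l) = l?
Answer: 274/63 ≈ 4.3492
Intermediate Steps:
A = -30/7 (A = -(-5)*(-6)/7 = -⅐*30 = -30/7 ≈ -4.2857)
L(U, F) = 7*U
P(y) = y²
b = 23/126 (b = -(13/7 - 21/6)/9 = -(13*(⅐) - 21*⅙)/9 = -(13/7 - 7/2)/9 = -⅑*(-23/14) = 23/126 ≈ 0.18254)
c = -35/36 (c = (7*(-5))/(6²) = -35/36 ≈ -0.97222)
b + A*c = 23/126 - 30/7*(-35/36) = 23/126 + 25/6 = 274/63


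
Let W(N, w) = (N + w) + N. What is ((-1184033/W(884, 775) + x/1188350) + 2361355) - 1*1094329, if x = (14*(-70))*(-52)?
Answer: 382751277665103/302197405 ≈ 1.2666e+6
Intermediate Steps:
x = 50960 (x = -980*(-52) = 50960)
W(N, w) = w + 2*N
((-1184033/W(884, 775) + x/1188350) + 2361355) - 1*1094329 = ((-1184033/(775 + 2*884) + 50960/1188350) + 2361355) - 1*1094329 = ((-1184033/(775 + 1768) + 50960*(1/1188350)) + 2361355) - 1094329 = ((-1184033/2543 + 5096/118835) + 2361355) - 1094329 = (-140691602427/302197405 + 2361355) - 1094329 = 713454661681348/302197405 - 1094329 = 382751277665103/302197405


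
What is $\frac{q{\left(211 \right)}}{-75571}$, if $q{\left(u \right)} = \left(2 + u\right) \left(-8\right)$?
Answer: $\frac{1704}{75571} \approx 0.022548$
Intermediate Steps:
$q{\left(u \right)} = -16 - 8 u$
$\frac{q{\left(211 \right)}}{-75571} = \frac{-16 - 1688}{-75571} = \left(-16 - 1688\right) \left(- \frac{1}{75571}\right) = \left(-1704\right) \left(- \frac{1}{75571}\right) = \frac{1704}{75571}$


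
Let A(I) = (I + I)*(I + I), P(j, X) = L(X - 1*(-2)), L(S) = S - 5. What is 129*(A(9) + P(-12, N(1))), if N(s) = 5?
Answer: 42054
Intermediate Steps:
L(S) = -5 + S
P(j, X) = -3 + X (P(j, X) = -5 + (X - 1*(-2)) = -5 + (X + 2) = -5 + (2 + X) = -3 + X)
A(I) = 4*I² (A(I) = (2*I)*(2*I) = 4*I²)
129*(A(9) + P(-12, N(1))) = 129*(4*9² + (-3 + 5)) = 129*(4*81 + 2) = 129*(324 + 2) = 129*326 = 42054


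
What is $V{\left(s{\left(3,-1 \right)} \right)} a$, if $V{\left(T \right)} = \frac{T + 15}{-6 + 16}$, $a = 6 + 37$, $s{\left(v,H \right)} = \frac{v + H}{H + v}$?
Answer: $\frac{344}{5} \approx 68.8$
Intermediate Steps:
$s{\left(v,H \right)} = 1$ ($s{\left(v,H \right)} = \frac{H + v}{H + v} = 1$)
$a = 43$
$V{\left(T \right)} = \frac{3}{2} + \frac{T}{10}$ ($V{\left(T \right)} = \frac{15 + T}{10} = \left(15 + T\right) \frac{1}{10} = \frac{3}{2} + \frac{T}{10}$)
$V{\left(s{\left(3,-1 \right)} \right)} a = \left(\frac{3}{2} + \frac{1}{10} \cdot 1\right) 43 = \left(\frac{3}{2} + \frac{1}{10}\right) 43 = \frac{8}{5} \cdot 43 = \frac{344}{5}$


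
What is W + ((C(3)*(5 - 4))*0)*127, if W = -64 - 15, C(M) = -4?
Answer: -79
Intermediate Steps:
W = -79
W + ((C(3)*(5 - 4))*0)*127 = -79 + (-4*(5 - 4)*0)*127 = -79 + (-4*1*0)*127 = -79 - 4*0*127 = -79 + 0*127 = -79 + 0 = -79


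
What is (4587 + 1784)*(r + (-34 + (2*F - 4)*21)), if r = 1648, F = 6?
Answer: 11353122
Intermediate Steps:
(4587 + 1784)*(r + (-34 + (2*F - 4)*21)) = (4587 + 1784)*(1648 + (-34 + (2*6 - 4)*21)) = 6371*(1648 + (-34 + (12 - 4)*21)) = 6371*(1648 + (-34 + 8*21)) = 6371*(1648 + (-34 + 168)) = 6371*(1648 + 134) = 6371*1782 = 11353122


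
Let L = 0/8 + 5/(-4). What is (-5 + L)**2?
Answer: 625/16 ≈ 39.063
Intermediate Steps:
L = -5/4 (L = 0*(1/8) + 5*(-1/4) = 0 - 5/4 = -5/4 ≈ -1.2500)
(-5 + L)**2 = (-5 - 5/4)**2 = (-25/4)**2 = 625/16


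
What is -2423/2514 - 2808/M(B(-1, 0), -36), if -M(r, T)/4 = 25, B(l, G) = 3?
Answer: 1704253/62850 ≈ 27.116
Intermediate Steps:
M(r, T) = -100 (M(r, T) = -4*25 = -100)
-2423/2514 - 2808/M(B(-1, 0), -36) = -2423/2514 - 2808/(-100) = -2423*1/2514 - 2808*(-1/100) = -2423/2514 + 702/25 = 1704253/62850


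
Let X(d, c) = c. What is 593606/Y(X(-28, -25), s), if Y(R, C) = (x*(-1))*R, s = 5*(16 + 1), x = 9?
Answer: 593606/225 ≈ 2638.3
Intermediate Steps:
s = 85 (s = 5*17 = 85)
Y(R, C) = -9*R (Y(R, C) = (9*(-1))*R = -9*R)
593606/Y(X(-28, -25), s) = 593606/((-9*(-25))) = 593606/225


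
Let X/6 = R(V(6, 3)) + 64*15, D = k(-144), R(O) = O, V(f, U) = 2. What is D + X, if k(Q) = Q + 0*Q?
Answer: 5628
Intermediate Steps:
k(Q) = Q (k(Q) = Q + 0 = Q)
D = -144
X = 5772 (X = 6*(2 + 64*15) = 6*(2 + 960) = 6*962 = 5772)
D + X = -144 + 5772 = 5628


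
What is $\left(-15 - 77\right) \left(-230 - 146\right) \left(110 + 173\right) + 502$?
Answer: $9790038$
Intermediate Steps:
$\left(-15 - 77\right) \left(-230 - 146\right) \left(110 + 173\right) + 502 = \left(-92\right) \left(-376\right) 283 + 502 = 34592 \cdot 283 + 502 = 9789536 + 502 = 9790038$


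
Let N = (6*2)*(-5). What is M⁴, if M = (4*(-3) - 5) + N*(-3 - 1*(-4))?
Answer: 35153041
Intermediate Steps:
N = -60 (N = 12*(-5) = -60)
M = -77 (M = (4*(-3) - 5) - 60*(-3 - 1*(-4)) = (-12 - 5) - 60*(-3 + 4) = -17 - 60*1 = -17 - 60 = -77)
M⁴ = (-77)⁴ = 35153041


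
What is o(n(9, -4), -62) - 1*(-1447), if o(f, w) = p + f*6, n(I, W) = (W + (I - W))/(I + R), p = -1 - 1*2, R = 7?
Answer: 11579/8 ≈ 1447.4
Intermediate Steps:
p = -3 (p = -1 - 2 = -3)
n(I, W) = I/(7 + I) (n(I, W) = (W + (I - W))/(I + 7) = I/(7 + I))
o(f, w) = -3 + 6*f (o(f, w) = -3 + f*6 = -3 + 6*f)
o(n(9, -4), -62) - 1*(-1447) = (-3 + 6*(9/(7 + 9))) - 1*(-1447) = (-3 + 6*(9/16)) + 1447 = (-3 + 27/8) + 1447 = 3/8 + 1447 = 11579/8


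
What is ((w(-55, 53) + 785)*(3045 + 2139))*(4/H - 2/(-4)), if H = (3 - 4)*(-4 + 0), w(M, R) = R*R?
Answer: 27946944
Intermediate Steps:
w(M, R) = R**2
H = 4 (H = -1*(-4) = 4)
((w(-55, 53) + 785)*(3045 + 2139))*(4/H - 2/(-4)) = ((53**2 + 785)*(3045 + 2139))*(4/4 - 2/(-4)) = ((2809 + 785)*5184)*(4*(1/4) - 2*(-1/4)) = (3594*5184)*(1 + 1/2) = 18631296*(3/2) = 27946944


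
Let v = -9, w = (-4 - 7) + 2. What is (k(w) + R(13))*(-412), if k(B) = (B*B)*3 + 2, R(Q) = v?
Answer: -97232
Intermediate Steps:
w = -9 (w = -11 + 2 = -9)
R(Q) = -9
k(B) = 2 + 3*B² (k(B) = B²*3 + 2 = 3*B² + 2 = 2 + 3*B²)
(k(w) + R(13))*(-412) = ((2 + 3*(-9)²) - 9)*(-412) = ((2 + 3*81) - 9)*(-412) = ((2 + 243) - 9)*(-412) = (245 - 9)*(-412) = 236*(-412) = -97232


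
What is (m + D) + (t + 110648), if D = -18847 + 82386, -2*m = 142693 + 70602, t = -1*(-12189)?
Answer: 159457/2 ≈ 79729.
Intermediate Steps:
t = 12189
m = -213295/2 (m = -(142693 + 70602)/2 = -1/2*213295 = -213295/2 ≈ -1.0665e+5)
D = 63539
(m + D) + (t + 110648) = (-213295/2 + 63539) + (12189 + 110648) = -86217/2 + 122837 = 159457/2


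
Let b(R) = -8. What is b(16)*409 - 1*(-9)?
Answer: -3263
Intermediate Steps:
b(16)*409 - 1*(-9) = -8*409 - 1*(-9) = -3272 + 9 = -3263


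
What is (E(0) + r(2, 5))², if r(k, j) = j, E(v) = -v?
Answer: 25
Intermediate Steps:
(E(0) + r(2, 5))² = (-1*0 + 5)² = (0 + 5)² = 5² = 25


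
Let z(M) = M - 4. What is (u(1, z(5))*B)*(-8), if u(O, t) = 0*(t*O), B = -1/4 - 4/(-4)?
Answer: 0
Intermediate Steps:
z(M) = -4 + M
B = ¾ (B = -1*¼ - 4*(-¼) = -¼ + 1 = ¾ ≈ 0.75000)
u(O, t) = 0 (u(O, t) = 0*(O*t) = 0)
(u(1, z(5))*B)*(-8) = (0*(¾))*(-8) = 0*(-8) = 0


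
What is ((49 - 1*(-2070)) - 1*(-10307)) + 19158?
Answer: 31584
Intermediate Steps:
((49 - 1*(-2070)) - 1*(-10307)) + 19158 = ((49 + 2070) + 10307) + 19158 = (2119 + 10307) + 19158 = 12426 + 19158 = 31584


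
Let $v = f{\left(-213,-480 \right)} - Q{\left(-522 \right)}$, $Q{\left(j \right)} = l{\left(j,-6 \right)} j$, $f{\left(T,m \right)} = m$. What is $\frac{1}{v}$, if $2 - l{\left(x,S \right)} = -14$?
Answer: $\frac{1}{7872} \approx 0.00012703$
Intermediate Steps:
$l{\left(x,S \right)} = 16$ ($l{\left(x,S \right)} = 2 - -14 = 2 + 14 = 16$)
$Q{\left(j \right)} = 16 j$
$v = 7872$ ($v = -480 - 16 \left(-522\right) = -480 - -8352 = -480 + 8352 = 7872$)
$\frac{1}{v} = \frac{1}{7872}$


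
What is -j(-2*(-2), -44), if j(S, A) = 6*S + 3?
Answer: -27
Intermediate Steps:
j(S, A) = 3 + 6*S
-j(-2*(-2), -44) = -(3 + 6*(-2*(-2))) = -(3 + 6*4) = -(3 + 24) = -1*27 = -27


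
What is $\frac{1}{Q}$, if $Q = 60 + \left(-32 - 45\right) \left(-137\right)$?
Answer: $\frac{1}{10609} \approx 9.426 \cdot 10^{-5}$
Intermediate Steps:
$Q = 10609$ ($Q = 60 + \left(-32 - 45\right) \left(-137\right) = 60 - -10549 = 60 + 10549 = 10609$)
$\frac{1}{Q} = \frac{1}{10609}$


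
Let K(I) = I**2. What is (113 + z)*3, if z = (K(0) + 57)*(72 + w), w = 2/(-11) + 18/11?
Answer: 141897/11 ≈ 12900.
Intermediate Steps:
w = 16/11 (w = 2*(-1/11) + 18*(1/11) = -2/11 + 18/11 = 16/11 ≈ 1.4545)
z = 46056/11 (z = (0**2 + 57)*(72 + 16/11) = (0 + 57)*(808/11) = 57*(808/11) = 46056/11 ≈ 4186.9)
(113 + z)*3 = (113 + 46056/11)*3 = (47299/11)*3 = 141897/11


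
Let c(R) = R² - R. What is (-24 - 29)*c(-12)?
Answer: -8268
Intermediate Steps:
(-24 - 29)*c(-12) = (-24 - 29)*(-12*(-1 - 12)) = -(-636)*(-13) = -53*156 = -8268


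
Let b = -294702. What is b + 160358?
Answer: -134344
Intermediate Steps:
b + 160358 = -294702 + 160358 = -134344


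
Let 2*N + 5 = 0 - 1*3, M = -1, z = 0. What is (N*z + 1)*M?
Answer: -1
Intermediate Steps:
N = -4 (N = -5/2 + (0 - 1*3)/2 = -5/2 + (0 - 3)/2 = -5/2 + (½)*(-3) = -5/2 - 3/2 = -4)
(N*z + 1)*M = (-4*0 + 1)*(-1) = (0 + 1)*(-1) = 1*(-1) = -1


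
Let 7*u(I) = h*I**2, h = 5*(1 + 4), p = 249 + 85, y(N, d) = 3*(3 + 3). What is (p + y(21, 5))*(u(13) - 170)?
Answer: 1068320/7 ≈ 1.5262e+5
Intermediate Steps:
y(N, d) = 18 (y(N, d) = 3*6 = 18)
p = 334
h = 25 (h = 5*5 = 25)
u(I) = 25*I**2/7 (u(I) = (25*I**2)/7 = 25*I**2/7)
(p + y(21, 5))*(u(13) - 170) = (334 + 18)*((25/7)*13**2 - 170) = 352*((25/7)*169 - 170) = 352*(4225/7 - 170) = 352*(3035/7) = 1068320/7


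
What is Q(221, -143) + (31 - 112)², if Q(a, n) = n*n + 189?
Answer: 27199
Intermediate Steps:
Q(a, n) = 189 + n² (Q(a, n) = n² + 189 = 189 + n²)
Q(221, -143) + (31 - 112)² = (189 + (-143)²) + (31 - 112)² = (189 + 20449) + (-81)² = 20638 + 6561 = 27199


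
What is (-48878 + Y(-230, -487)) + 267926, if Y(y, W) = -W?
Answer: 219535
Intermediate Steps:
(-48878 + Y(-230, -487)) + 267926 = (-48878 - 1*(-487)) + 267926 = (-48878 + 487) + 267926 = -48391 + 267926 = 219535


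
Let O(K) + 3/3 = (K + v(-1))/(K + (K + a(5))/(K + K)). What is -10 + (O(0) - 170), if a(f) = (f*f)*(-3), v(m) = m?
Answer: -181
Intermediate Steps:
a(f) = -3*f² (a(f) = f²*(-3) = -3*f²)
O(K) = -1 + (-1 + K)/(K + (-75 + K)/(2*K)) (O(K) = -1 + (K - 1)/(K + (K - 3*5²)/(K + K)) = -1 + (-1 + K)/(K + (K - 3*25)/((2*K))) = -1 + (-1 + K)/(K + (K - 75)*(1/(2*K))) = -1 + (-1 + K)/(K + (-75 + K)*(1/(2*K))) = -1 + (-1 + K)/(K + (-75 + K)/(2*K)))
-10 + (O(0) - 170) = -10 + (3*(25 - 1*0)/(-75 + 0 + 2*0²) - 170) = -10 + (3*(25 + 0)/(-75 + 0 + 2*0) - 170) = -10 + (3*25/(-75 + 0 + 0) - 170) = -10 + (3*25/(-75) - 170) = -10 + (3*(-1/75)*25 - 170) = -10 + (-1 - 170) = -10 - 171 = -181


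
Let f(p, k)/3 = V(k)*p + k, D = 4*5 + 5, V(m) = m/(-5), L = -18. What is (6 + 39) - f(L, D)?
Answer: -300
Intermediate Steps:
V(m) = -m/5 (V(m) = m*(-⅕) = -m/5)
D = 25 (D = 20 + 5 = 25)
f(p, k) = 3*k - 3*k*p/5 (f(p, k) = 3*((-k/5)*p + k) = 3*(-k*p/5 + k) = 3*(k - k*p/5) = 3*k - 3*k*p/5)
(6 + 39) - f(L, D) = (6 + 39) - 3*25*(5 - 1*(-18))/5 = 45 - 3*25*(5 + 18)/5 = 45 - 3*25*23/5 = 45 - 1*345 = 45 - 345 = -300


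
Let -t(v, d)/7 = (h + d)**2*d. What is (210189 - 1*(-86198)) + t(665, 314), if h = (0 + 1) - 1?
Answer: -216417621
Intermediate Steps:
h = 0 (h = 1 - 1 = 0)
t(v, d) = -7*d**3 (t(v, d) = -7*(0 + d)**2*d = -7*d**2*d = -7*d**3)
(210189 - 1*(-86198)) + t(665, 314) = (210189 - 1*(-86198)) - 7*314**3 = (210189 + 86198) - 7*30959144 = 296387 - 216714008 = -216417621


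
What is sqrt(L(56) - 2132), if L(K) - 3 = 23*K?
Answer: 29*I ≈ 29.0*I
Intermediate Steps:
L(K) = 3 + 23*K
sqrt(L(56) - 2132) = sqrt((3 + 23*56) - 2132) = sqrt((3 + 1288) - 2132) = sqrt(1291 - 2132) = sqrt(-841) = 29*I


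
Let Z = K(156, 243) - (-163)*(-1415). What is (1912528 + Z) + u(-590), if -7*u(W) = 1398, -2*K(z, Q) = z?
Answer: 11771237/7 ≈ 1.6816e+6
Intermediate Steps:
K(z, Q) = -z/2
u(W) = -1398/7 (u(W) = -⅐*1398 = -1398/7)
Z = -230723 (Z = -½*156 - (-163)*(-1415) = -78 - 1*230645 = -78 - 230645 = -230723)
(1912528 + Z) + u(-590) = (1912528 - 230723) - 1398/7 = 1681805 - 1398/7 = 11771237/7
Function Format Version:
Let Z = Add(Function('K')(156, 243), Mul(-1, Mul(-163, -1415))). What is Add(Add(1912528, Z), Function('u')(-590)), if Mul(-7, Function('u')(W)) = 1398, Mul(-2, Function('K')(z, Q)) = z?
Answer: Rational(11771237, 7) ≈ 1.6816e+6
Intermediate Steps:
Function('K')(z, Q) = Mul(Rational(-1, 2), z)
Function('u')(W) = Rational(-1398, 7) (Function('u')(W) = Mul(Rational(-1, 7), 1398) = Rational(-1398, 7))
Z = -230723 (Z = Add(Mul(Rational(-1, 2), 156), Mul(-1, Mul(-163, -1415))) = Add(-78, Mul(-1, 230645)) = Add(-78, -230645) = -230723)
Add(Add(1912528, Z), Function('u')(-590)) = Add(Add(1912528, -230723), Rational(-1398, 7)) = Add(1681805, Rational(-1398, 7)) = Rational(11771237, 7)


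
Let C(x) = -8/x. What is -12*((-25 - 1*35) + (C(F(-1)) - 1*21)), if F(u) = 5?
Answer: 4956/5 ≈ 991.20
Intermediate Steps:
-12*((-25 - 1*35) + (C(F(-1)) - 1*21)) = -12*((-25 - 1*35) + (-8/5 - 1*21)) = -12*((-25 - 35) + (-8*1/5 - 21)) = -12*(-60 + (-8/5 - 21)) = -12*(-60 - 113/5) = -12*(-413/5) = 4956/5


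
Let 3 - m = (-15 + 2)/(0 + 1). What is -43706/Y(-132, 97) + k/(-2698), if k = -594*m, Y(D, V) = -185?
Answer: 59838514/249565 ≈ 239.77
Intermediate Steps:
m = 16 (m = 3 - (-15 + 2)/(0 + 1) = 3 - (-13)/1 = 3 - (-13) = 3 - 1*(-13) = 3 + 13 = 16)
k = -9504 (k = -594*16 = -9504)
-43706/Y(-132, 97) + k/(-2698) = -43706/(-185) - 9504/(-2698) = -43706*(-1/185) - 9504*(-1/2698) = 43706/185 + 4752/1349 = 59838514/249565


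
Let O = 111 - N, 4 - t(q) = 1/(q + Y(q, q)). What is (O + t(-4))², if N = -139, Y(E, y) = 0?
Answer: 1034289/16 ≈ 64643.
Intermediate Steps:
t(q) = 4 - 1/q (t(q) = 4 - 1/(q + 0) = 4 - 1/q)
O = 250 (O = 111 - 1*(-139) = 111 + 139 = 250)
(O + t(-4))² = (250 + (4 - 1/(-4)))² = (250 + (4 - 1*(-¼)))² = (250 + (4 + ¼))² = (250 + 17/4)² = (1017/4)² = 1034289/16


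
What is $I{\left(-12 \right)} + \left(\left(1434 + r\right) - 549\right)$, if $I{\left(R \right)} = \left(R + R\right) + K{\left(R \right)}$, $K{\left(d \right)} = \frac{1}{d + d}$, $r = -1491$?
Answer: $- \frac{15121}{24} \approx -630.04$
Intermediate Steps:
$K{\left(d \right)} = \frac{1}{2 d}$
$I{\left(R \right)} = \frac{1}{2 R} + 2 R$ ($I{\left(R \right)} = \left(R + R\right) + \frac{1}{2 R} = 2 R + \frac{1}{2 R} = \frac{1}{2 R} + 2 R$)
$I{\left(-12 \right)} + \left(\left(1434 + r\right) - 549\right) = \left(\frac{1}{2 \left(-12\right)} + 2 \left(-12\right)\right) + \left(\left(1434 - 1491\right) - 549\right) = \left(\frac{1}{2} \left(- \frac{1}{12}\right) - 24\right) - 606 = \left(- \frac{1}{24} - 24\right) - 606 = - \frac{577}{24} - 606 = - \frac{15121}{24}$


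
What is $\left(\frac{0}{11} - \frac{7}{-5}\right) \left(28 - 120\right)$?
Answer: $- \frac{644}{5} \approx -128.8$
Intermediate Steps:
$\left(\frac{0}{11} - \frac{7}{-5}\right) \left(28 - 120\right) = \left(0 \cdot \frac{1}{11} - - \frac{7}{5}\right) \left(28 - 120\right) = \left(0 + \frac{7}{5}\right) \left(-92\right) = \frac{7}{5} \left(-92\right) = - \frac{644}{5}$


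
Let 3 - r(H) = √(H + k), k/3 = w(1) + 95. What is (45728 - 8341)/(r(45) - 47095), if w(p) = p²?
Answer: -1760628604/2217656131 + 112161*√37/2217656131 ≈ -0.79361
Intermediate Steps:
k = 288 (k = 3*(1² + 95) = 3*(1 + 95) = 3*96 = 288)
r(H) = 3 - √(288 + H) (r(H) = 3 - √(H + 288) = 3 - √(288 + H))
(45728 - 8341)/(r(45) - 47095) = (45728 - 8341)/((3 - √(288 + 45)) - 47095) = 37387/((3 - √333) - 47095) = 37387/((3 - 3*√37) - 47095) = 37387/(-47092 - 3*√37)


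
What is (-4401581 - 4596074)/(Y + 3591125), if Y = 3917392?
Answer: -8997655/7508517 ≈ -1.1983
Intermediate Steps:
(-4401581 - 4596074)/(Y + 3591125) = (-4401581 - 4596074)/(3917392 + 3591125) = -8997655/7508517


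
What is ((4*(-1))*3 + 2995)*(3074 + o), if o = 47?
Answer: 9309943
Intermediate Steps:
((4*(-1))*3 + 2995)*(3074 + o) = ((4*(-1))*3 + 2995)*(3074 + 47) = (-4*3 + 2995)*3121 = (-12 + 2995)*3121 = 2983*3121 = 9309943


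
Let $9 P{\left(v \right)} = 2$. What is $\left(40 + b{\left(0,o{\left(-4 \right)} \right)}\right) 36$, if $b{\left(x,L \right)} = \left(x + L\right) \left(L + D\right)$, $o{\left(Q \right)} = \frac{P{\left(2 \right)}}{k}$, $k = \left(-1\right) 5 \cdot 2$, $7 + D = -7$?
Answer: $\frac{326524}{225} \approx 1451.2$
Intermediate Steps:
$D = -14$ ($D = -7 - 7 = -14$)
$P{\left(v \right)} = \frac{2}{9}$ ($P{\left(v \right)} = \frac{1}{9} \cdot 2 = \frac{2}{9}$)
$k = -10$ ($k = \left(-5\right) 2 = -10$)
$o{\left(Q \right)} = - \frac{1}{45}$ ($o{\left(Q \right)} = \frac{2}{9 \left(-10\right)} = \frac{2}{9} \left(- \frac{1}{10}\right) = - \frac{1}{45}$)
$b{\left(x,L \right)} = \left(-14 + L\right) \left(L + x\right)$ ($b{\left(x,L \right)} = \left(x + L\right) \left(L - 14\right) = \left(L + x\right) \left(-14 + L\right) = \left(-14 + L\right) \left(L + x\right)$)
$\left(40 + b{\left(0,o{\left(-4 \right)} \right)}\right) 36 = \left(40 - \left(- \frac{14}{45} - \left(- \frac{1}{45}\right)^{2}\right)\right) 36 = \left(40 + \left(\frac{1}{2025} + \frac{14}{45} + 0 + 0\right)\right) 36 = \left(40 + \frac{631}{2025}\right) 36 = \frac{81631}{2025} \cdot 36 = \frac{326524}{225}$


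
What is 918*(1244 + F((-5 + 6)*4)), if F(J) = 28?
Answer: 1167696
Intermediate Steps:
918*(1244 + F((-5 + 6)*4)) = 918*(1244 + 28) = 918*1272 = 1167696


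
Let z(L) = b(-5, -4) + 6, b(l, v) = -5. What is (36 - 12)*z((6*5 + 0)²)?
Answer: 24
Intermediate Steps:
z(L) = 1 (z(L) = -5 + 6 = 1)
(36 - 12)*z((6*5 + 0)²) = (36 - 12)*1 = 24*1 = 24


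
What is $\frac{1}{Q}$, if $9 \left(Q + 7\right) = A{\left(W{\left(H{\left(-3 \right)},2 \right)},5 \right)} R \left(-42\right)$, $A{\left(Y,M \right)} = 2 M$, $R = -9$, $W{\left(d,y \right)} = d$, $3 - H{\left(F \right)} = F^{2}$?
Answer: $\frac{1}{413} \approx 0.0024213$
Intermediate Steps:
$H{\left(F \right)} = 3 - F^{2}$
$Q = 413$ ($Q = -7 + \frac{2 \cdot 5 \left(-9\right) \left(-42\right)}{9} = -7 + \frac{10 \left(-9\right) \left(-42\right)}{9} = -7 + \frac{\left(-90\right) \left(-42\right)}{9} = -7 + \frac{1}{9} \cdot 3780 = -7 + 420 = 413$)
$\frac{1}{Q} = \frac{1}{413}$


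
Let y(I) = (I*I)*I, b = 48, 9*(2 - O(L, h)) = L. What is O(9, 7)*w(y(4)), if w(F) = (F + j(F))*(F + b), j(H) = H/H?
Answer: 7280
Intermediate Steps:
j(H) = 1
O(L, h) = 2 - L/9
y(I) = I**3 (y(I) = I**2*I = I**3)
w(F) = (1 + F)*(48 + F) (w(F) = (F + 1)*(F + 48) = (1 + F)*(48 + F))
O(9, 7)*w(y(4)) = (2 - 1/9*9)*(48 + (4**3)**2 + 49*4**3) = (2 - 1)*(48 + 64**2 + 49*64) = 1*(48 + 4096 + 3136) = 1*7280 = 7280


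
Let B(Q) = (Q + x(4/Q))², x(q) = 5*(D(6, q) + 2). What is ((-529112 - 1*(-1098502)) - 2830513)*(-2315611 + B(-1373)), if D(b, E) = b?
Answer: 1218116704806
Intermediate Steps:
x(q) = 40 (x(q) = 5*(6 + 2) = 5*8 = 40)
B(Q) = (40 + Q)² (B(Q) = (Q + 40)² = (40 + Q)²)
((-529112 - 1*(-1098502)) - 2830513)*(-2315611 + B(-1373)) = ((-529112 - 1*(-1098502)) - 2830513)*(-2315611 + (40 - 1373)²) = ((-529112 + 1098502) - 2830513)*(-2315611 + (-1333)²) = (569390 - 2830513)*(-2315611 + 1776889) = -2261123*(-538722) = 1218116704806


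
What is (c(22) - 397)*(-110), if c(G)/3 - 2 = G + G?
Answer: 28490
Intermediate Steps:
c(G) = 6 + 6*G (c(G) = 6 + 3*(G + G) = 6 + 3*(2*G) = 6 + 6*G)
(c(22) - 397)*(-110) = ((6 + 6*22) - 397)*(-110) = ((6 + 132) - 397)*(-110) = (138 - 397)*(-110) = -259*(-110) = 28490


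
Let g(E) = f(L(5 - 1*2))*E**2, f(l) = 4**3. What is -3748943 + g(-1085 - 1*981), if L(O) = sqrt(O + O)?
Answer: 269425841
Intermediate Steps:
L(O) = sqrt(2)*sqrt(O) (L(O) = sqrt(2*O) = sqrt(2)*sqrt(O))
f(l) = 64
g(E) = 64*E**2
-3748943 + g(-1085 - 1*981) = -3748943 + 64*(-1085 - 1*981)**2 = -3748943 + 64*(-1085 - 981)**2 = -3748943 + 64*(-2066)**2 = -3748943 + 64*4268356 = -3748943 + 273174784 = 269425841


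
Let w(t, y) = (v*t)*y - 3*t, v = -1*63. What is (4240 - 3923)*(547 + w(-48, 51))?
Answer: 49108055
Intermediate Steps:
v = -63
w(t, y) = -3*t - 63*t*y (w(t, y) = (-63*t)*y - 3*t = -63*t*y - 3*t = -3*t - 63*t*y)
(4240 - 3923)*(547 + w(-48, 51)) = (4240 - 3923)*(547 - 3*(-48)*(1 + 21*51)) = 317*(547 - 3*(-48)*(1 + 1071)) = 317*(547 - 3*(-48)*1072) = 317*(547 + 154368) = 317*154915 = 49108055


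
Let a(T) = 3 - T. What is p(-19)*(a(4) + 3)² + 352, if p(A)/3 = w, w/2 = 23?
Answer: 904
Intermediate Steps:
w = 46 (w = 2*23 = 46)
p(A) = 138 (p(A) = 3*46 = 138)
p(-19)*(a(4) + 3)² + 352 = 138*((3 - 1*4) + 3)² + 352 = 138*((3 - 4) + 3)² + 352 = 138*(-1 + 3)² + 352 = 138*2² + 352 = 138*4 + 352 = 552 + 352 = 904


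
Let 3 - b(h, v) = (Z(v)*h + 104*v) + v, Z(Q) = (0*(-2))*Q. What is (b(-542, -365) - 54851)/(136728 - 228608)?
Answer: 16523/91880 ≈ 0.17983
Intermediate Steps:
Z(Q) = 0 (Z(Q) = 0*Q = 0)
b(h, v) = 3 - 105*v (b(h, v) = 3 - ((0*h + 104*v) + v) = 3 - ((0 + 104*v) + v) = 3 - (104*v + v) = 3 - 105*v)
(b(-542, -365) - 54851)/(136728 - 228608) = ((3 - 105*(-365)) - 54851)/(136728 - 228608) = ((3 + 38325) - 54851)/(-91880) = (38328 - 54851)*(-1/91880) = -16523*(-1/91880) = 16523/91880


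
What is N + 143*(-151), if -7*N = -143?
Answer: -151008/7 ≈ -21573.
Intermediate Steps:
N = 143/7 (N = -1/7*(-143) = 143/7 ≈ 20.429)
N + 143*(-151) = 143/7 + 143*(-151) = 143/7 - 21593 = -151008/7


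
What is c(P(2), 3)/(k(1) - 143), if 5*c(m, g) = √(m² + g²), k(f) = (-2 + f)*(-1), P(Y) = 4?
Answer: -1/142 ≈ -0.0070423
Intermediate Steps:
k(f) = 2 - f
c(m, g) = √(g² + m²)/5 (c(m, g) = √(m² + g²)/5 = √(g² + m²)/5)
c(P(2), 3)/(k(1) - 143) = (√(3² + 4²)/5)/((2 - 1*1) - 143) = (√(9 + 16)/5)/((2 - 1) - 143) = (√25/5)/(1 - 143) = ((⅕)*5)/(-142) = 1*(-1/142) = -1/142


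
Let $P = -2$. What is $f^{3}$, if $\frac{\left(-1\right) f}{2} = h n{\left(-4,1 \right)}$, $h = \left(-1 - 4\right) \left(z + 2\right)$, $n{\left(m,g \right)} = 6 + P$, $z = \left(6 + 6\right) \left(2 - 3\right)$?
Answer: $-64000000$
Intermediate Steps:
$z = -12$ ($z = 12 \left(-1\right) = -12$)
$n{\left(m,g \right)} = 4$ ($n{\left(m,g \right)} = 6 - 2 = 4$)
$h = 50$ ($h = \left(-1 - 4\right) \left(-12 + 2\right) = \left(-5\right) \left(-10\right) = 50$)
$f = -400$ ($f = - 2 \cdot 50 \cdot 4 = \left(-2\right) 200 = -400$)
$f^{3} = \left(-400\right)^{3} = -64000000$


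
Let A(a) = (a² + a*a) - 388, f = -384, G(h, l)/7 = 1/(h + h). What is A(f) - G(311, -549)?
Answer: 183193921/622 ≈ 2.9452e+5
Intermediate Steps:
G(h, l) = 7/(2*h) (G(h, l) = 7/(h + h) = 7/((2*h)) = 7*(1/(2*h)) = 7/(2*h))
A(a) = -388 + 2*a² (A(a) = (a² + a²) - 388 = 2*a² - 388 = -388 + 2*a²)
A(f) - G(311, -549) = (-388 + 2*(-384)²) - 7/(2*311) = (-388 + 2*147456) - 7/(2*311) = (-388 + 294912) - 1*7/622 = 294524 - 7/622 = 183193921/622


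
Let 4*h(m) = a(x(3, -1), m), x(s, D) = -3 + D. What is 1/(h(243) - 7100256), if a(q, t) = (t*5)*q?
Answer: -1/7101471 ≈ -1.4082e-7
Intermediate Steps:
a(q, t) = 5*q*t (a(q, t) = (5*t)*q = 5*q*t)
h(m) = -5*m (h(m) = (5*(-3 - 1)*m)/4 = (5*(-4)*m)/4 = (-20*m)/4 = -5*m)
1/(h(243) - 7100256) = 1/(-5*243 - 7100256) = 1/(-1215 - 7100256) = 1/(-7101471) = -1/7101471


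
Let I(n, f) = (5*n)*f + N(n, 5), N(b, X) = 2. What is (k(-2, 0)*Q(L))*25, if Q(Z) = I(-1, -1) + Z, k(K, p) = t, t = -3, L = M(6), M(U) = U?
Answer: -975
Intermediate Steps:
L = 6
I(n, f) = 2 + 5*f*n (I(n, f) = (5*n)*f + 2 = 5*f*n + 2 = 2 + 5*f*n)
k(K, p) = -3
Q(Z) = 7 + Z (Q(Z) = (2 + 5*(-1)*(-1)) + Z = (2 + 5) + Z = 7 + Z)
(k(-2, 0)*Q(L))*25 = -3*(7 + 6)*25 = -3*13*25 = -39*25 = -975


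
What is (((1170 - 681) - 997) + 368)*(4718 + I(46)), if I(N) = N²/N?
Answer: -666960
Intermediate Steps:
I(N) = N
(((1170 - 681) - 997) + 368)*(4718 + I(46)) = (((1170 - 681) - 997) + 368)*(4718 + 46) = ((489 - 997) + 368)*4764 = (-508 + 368)*4764 = -140*4764 = -666960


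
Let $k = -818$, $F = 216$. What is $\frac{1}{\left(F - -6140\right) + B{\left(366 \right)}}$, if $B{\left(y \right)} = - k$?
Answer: $\frac{1}{7174} \approx 0.00013939$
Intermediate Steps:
$B{\left(y \right)} = 818$ ($B{\left(y \right)} = \left(-1\right) \left(-818\right) = 818$)
$\frac{1}{\left(F - -6140\right) + B{\left(366 \right)}} = \frac{1}{\left(216 - -6140\right) + 818} = \frac{1}{\left(216 + 6140\right) + 818} = \frac{1}{6356 + 818} = \frac{1}{7174}$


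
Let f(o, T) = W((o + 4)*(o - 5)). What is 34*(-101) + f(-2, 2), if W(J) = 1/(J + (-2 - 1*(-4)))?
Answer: -41209/12 ≈ -3434.1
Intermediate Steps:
W(J) = 1/(2 + J) (W(J) = 1/(J + (-2 + 4)) = 1/(J + 2) = 1/(2 + J))
f(o, T) = 1/(2 + (-5 + o)*(4 + o)) (f(o, T) = 1/(2 + (o + 4)*(o - 5)) = 1/(2 + (4 + o)*(-5 + o)) = 1/(2 + (-5 + o)*(4 + o)))
34*(-101) + f(-2, 2) = 34*(-101) + 1/(-18 + (-2)² - 1*(-2)) = -3434 + 1/(-18 + 4 + 2) = -3434 + 1/(-12) = -3434 - 1/12 = -41209/12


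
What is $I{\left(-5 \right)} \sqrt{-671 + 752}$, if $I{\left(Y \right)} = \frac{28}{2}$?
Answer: $126$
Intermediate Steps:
$I{\left(Y \right)} = 14$ ($I{\left(Y \right)} = 28 \cdot \frac{1}{2} = 14$)
$I{\left(-5 \right)} \sqrt{-671 + 752} = 14 \sqrt{-671 + 752} = 14 \sqrt{81} = 14 \cdot 9 = 126$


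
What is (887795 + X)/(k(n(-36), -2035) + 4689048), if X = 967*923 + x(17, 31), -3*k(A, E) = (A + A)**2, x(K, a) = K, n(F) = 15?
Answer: 197817/520972 ≈ 0.37971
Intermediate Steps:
k(A, E) = -4*A**2/3 (k(A, E) = -(A + A)**2/3 = -4*A**2/3)
X = 892558 (X = 967*923 + 17 = 892541 + 17 = 892558)
(887795 + X)/(k(n(-36), -2035) + 4689048) = (887795 + 892558)/(-4/3*15**2 + 4689048) = 1780353/(-4/3*225 + 4689048) = 1780353/(-300 + 4689048) = 1780353/4688748 = 1780353*(1/4688748) = 197817/520972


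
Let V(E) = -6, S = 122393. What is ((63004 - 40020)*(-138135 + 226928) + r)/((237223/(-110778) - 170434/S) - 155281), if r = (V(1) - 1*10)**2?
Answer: -27670340092895368272/2105417861585165 ≈ -13142.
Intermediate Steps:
r = 256 (r = (-6 - 1*10)**2 = (-6 - 10)**2 = (-16)**2 = 256)
((63004 - 40020)*(-138135 + 226928) + r)/((237223/(-110778) - 170434/S) - 155281) = ((63004 - 40020)*(-138135 + 226928) + 256)/((237223/(-110778) - 170434/122393) - 155281) = (22984*88793 + 256)/((237223*(-1/110778) - 170434*1/122393) - 155281) = (2040818312 + 256)/((-237223/110778 - 170434/122393) - 155281) = 2040818568/(-47914772291/13558451754 - 155281) = 2040818568/(-2105417861585165/13558451754) = 2040818568*(-13558451754/2105417861585165) = -27670340092895368272/2105417861585165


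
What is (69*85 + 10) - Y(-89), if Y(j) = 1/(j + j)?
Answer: 1045751/178 ≈ 5875.0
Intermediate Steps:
Y(j) = 1/(2*j)
(69*85 + 10) - Y(-89) = (69*85 + 10) - 1/(2*(-89)) = (5865 + 10) - (-1)/(2*89) = 5875 - 1*(-1/178) = 5875 + 1/178 = 1045751/178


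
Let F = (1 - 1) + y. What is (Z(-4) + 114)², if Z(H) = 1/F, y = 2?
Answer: 52441/4 ≈ 13110.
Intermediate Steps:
F = 2 (F = (1 - 1) + 2 = 0 + 2 = 2)
Z(H) = ½ (Z(H) = 1/2 = ½)
(Z(-4) + 114)² = (½ + 114)² = (229/2)² = 52441/4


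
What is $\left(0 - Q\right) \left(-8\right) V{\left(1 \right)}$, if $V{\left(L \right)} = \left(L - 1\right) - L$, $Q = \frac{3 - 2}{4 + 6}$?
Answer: $- \frac{4}{5} \approx -0.8$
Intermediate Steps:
$Q = \frac{1}{10}$ ($Q = 1 \cdot \frac{1}{10} = \frac{1}{10} \approx 0.1$)
$V{\left(L \right)} = -1$ ($V{\left(L \right)} = \left(-1 + L\right) - L = -1$)
$\left(0 - Q\right) \left(-8\right) V{\left(1 \right)} = \left(0 - \frac{1}{10}\right) \left(-8\right) \left(-1\right) = \left(- \frac{1}{10}\right) \left(-8\right) \left(-1\right) = \frac{4}{5} \left(-1\right) = - \frac{4}{5}$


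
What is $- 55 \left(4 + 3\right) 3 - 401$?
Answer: $-1556$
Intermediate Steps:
$- 55 \left(4 + 3\right) 3 - 401 = - 55 \cdot 7 \cdot 3 - 401 = \left(-55\right) 21 - 401 = -1155 - 401 = -1556$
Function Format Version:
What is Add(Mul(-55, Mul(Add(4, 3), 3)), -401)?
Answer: -1556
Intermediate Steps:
Add(Mul(-55, Mul(Add(4, 3), 3)), -401) = Add(Mul(-55, Mul(7, 3)), -401) = Add(Mul(-55, 21), -401) = Add(-1155, -401) = -1556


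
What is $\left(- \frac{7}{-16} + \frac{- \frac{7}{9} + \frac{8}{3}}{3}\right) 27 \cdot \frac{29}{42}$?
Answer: $\frac{13369}{672} \approx 19.894$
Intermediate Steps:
$\left(- \frac{7}{-16} + \frac{- \frac{7}{9} + \frac{8}{3}}{3}\right) 27 \cdot \frac{29}{42} = \left(\left(-7\right) \left(- \frac{1}{16}\right) + \left(\left(-7\right) \frac{1}{9} + 8 \cdot \frac{1}{3}\right) \frac{1}{3}\right) 27 \cdot 29 \cdot \frac{1}{42} = \left(\frac{7}{16} + \left(- \frac{7}{9} + \frac{8}{3}\right) \frac{1}{3}\right) 27 \cdot \frac{29}{42} = \left(\frac{7}{16} + \frac{17}{9} \cdot \frac{1}{3}\right) 27 \cdot \frac{29}{42} = \left(\frac{7}{16} + \frac{17}{27}\right) 27 \cdot \frac{29}{42} = \frac{461}{432} \cdot 27 \cdot \frac{29}{42} = \frac{461}{16} \cdot \frac{29}{42} = \frac{13369}{672}$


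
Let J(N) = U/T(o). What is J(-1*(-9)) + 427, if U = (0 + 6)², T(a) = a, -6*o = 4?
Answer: 373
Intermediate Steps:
o = -⅔ (o = -⅙*4 = -⅔ ≈ -0.66667)
U = 36 (U = 6² = 36)
J(N) = -54 (J(N) = 36/(-⅔) = 36*(-3/2) = -54)
J(-1*(-9)) + 427 = -54 + 427 = 373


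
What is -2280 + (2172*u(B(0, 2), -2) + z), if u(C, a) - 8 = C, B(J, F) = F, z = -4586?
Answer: 14854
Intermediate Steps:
u(C, a) = 8 + C
-2280 + (2172*u(B(0, 2), -2) + z) = -2280 + (2172*(8 + 2) - 4586) = -2280 + (2172*10 - 4586) = -2280 + (21720 - 4586) = -2280 + 17134 = 14854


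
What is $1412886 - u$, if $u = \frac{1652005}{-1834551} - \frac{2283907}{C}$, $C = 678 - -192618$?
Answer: $\frac{167009983173095431}{118203790032} \approx 1.4129 \cdot 10^{6}$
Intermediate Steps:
$C = 193296$ ($C = 678 + 192618 = 193296$)
$u = - \frac{1503089943079}{118203790032}$ ($u = \frac{1652005}{-1834551} - \frac{2283907}{193296} = 1652005 \left(- \frac{1}{1834551}\right) - \frac{2283907}{193296} = - \frac{1652005}{1834551} - \frac{2283907}{193296} = - \frac{1503089943079}{118203790032} \approx -12.716$)
$1412886 - u = 1412886 - - \frac{1503089943079}{118203790032} = 1412886 + \frac{1503089943079}{118203790032} = \frac{167009983173095431}{118203790032}$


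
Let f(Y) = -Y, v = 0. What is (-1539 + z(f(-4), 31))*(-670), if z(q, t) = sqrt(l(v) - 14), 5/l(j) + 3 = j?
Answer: 1031130 - 670*I*sqrt(141)/3 ≈ 1.0311e+6 - 2651.9*I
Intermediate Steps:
l(j) = 5/(-3 + j)
z(q, t) = I*sqrt(141)/3 (z(q, t) = sqrt(5/(-3 + 0) - 14) = sqrt(5/(-3) - 14) = sqrt(5*(-1/3) - 14) = sqrt(-5/3 - 14) = sqrt(-47/3) = I*sqrt(141)/3)
(-1539 + z(f(-4), 31))*(-670) = (-1539 + I*sqrt(141)/3)*(-670) = 1031130 - 670*I*sqrt(141)/3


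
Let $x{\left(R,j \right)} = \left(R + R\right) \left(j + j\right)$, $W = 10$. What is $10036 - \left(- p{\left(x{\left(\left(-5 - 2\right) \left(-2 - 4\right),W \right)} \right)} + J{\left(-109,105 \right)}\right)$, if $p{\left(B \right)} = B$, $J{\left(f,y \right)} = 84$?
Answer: $11632$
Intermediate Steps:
$x{\left(R,j \right)} = 4 R j$ ($x{\left(R,j \right)} = 2 R 2 j = 4 R j$)
$10036 - \left(- p{\left(x{\left(\left(-5 - 2\right) \left(-2 - 4\right),W \right)} \right)} + J{\left(-109,105 \right)}\right) = 10036 - \left(84 - 4 \left(-5 - 2\right) \left(-2 - 4\right) 10\right) = 10036 - \left(84 - 4 \left(\left(-7\right) \left(-6\right)\right) 10\right) = 10036 - \left(84 - 1680\right) = 10036 + \left(1680 - 84\right) = 10036 + 1596 = 11632$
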